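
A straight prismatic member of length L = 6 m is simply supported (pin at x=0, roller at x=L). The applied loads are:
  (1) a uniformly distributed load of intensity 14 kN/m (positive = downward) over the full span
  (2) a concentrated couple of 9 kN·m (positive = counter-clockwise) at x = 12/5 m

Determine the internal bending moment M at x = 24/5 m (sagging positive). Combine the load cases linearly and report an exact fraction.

M(24/5) = 963/25 kN·m

Load 1 — uniform load w=14 kN/m over full span:
  M_1 = wx(L-x)/2 = 14·(24/5)·(6-(24/5))/2 = 1008/25 kN·m
Load 2 — applied couple M₀=9 kN·m at a=12/5 m (b=L-a=18/5):
  M_2 = M₀x/L - M₀  [x>a] = 9·(24/5)/6 - 9 = -9/5 kN·m
Superposition: M = Σ M_i = 963/25 kN·m ≈ 38.520000 kN·m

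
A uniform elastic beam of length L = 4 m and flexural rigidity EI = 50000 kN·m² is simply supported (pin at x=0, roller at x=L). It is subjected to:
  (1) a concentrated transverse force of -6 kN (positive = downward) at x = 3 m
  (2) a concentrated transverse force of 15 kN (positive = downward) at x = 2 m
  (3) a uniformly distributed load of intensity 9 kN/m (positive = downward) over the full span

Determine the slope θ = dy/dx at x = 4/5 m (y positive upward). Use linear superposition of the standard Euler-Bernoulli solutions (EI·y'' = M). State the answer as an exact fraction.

θ(4/5) = -14169/25000000 rad

Load 1 — point force P=-6 kN at a=3 m (b=L-a=1):
  θ_1 = -Pb(L²-b²-3x²)/(6LEI)  [x≤a] = -(-6)·1·(4²-1²-3·(4/5)²)/(6·4·50000) = 327/5000000 rad
Load 2 — point force P=15 kN at a=2 m (b=L-a=2):
  θ_2 = -Pb(L²-b²-3x²)/(6LEI)  [x≤a] = -15·2·(4²-2²-3·(4/5)²)/(6·4·50000) = -63/250000 rad
Load 3 — uniform load w=9 kN/m over full span:
  θ_3 = -w(L³-6Lx²+4x³)/(24EI) = -9·(4³-6·4·(4/5)²+4·(4/5)³)/(24·50000) = -297/781250 rad
Superposition: θ = Σ θ_i = -14169/25000000 rad ≈ -0.000567 rad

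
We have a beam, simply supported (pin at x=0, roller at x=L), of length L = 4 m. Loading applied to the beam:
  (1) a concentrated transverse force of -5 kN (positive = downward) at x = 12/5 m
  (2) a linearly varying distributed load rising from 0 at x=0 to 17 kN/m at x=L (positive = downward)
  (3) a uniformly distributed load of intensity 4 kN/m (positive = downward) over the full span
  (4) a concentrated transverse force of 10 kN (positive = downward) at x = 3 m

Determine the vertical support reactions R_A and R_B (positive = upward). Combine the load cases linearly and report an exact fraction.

R_A = 119/6 kN, R_B = 211/6 kN

Load 1 — point force P=-5 kN at a=12/5 m (b=L-a=8/5):
  R_A = Pb/L = (-5)·(8/5)/4 = -2 kN
  R_B = Pa/L = (-5)·(12/5)/4 = -3 kN
Load 2 — triangular load w₀=17 kN/m (0→w₀ over full span):
  R_A = w₀L/6 = 17·4/6 = 34/3 kN
  R_B = w₀L/3 = 17·4/3 = 68/3 kN
Load 3 — uniform load w=4 kN/m over full span:
  R_A = wL/2 = 4·4/2 = 8 kN
  R_B = wL/2 = 4·4/2 = 8 kN
Load 4 — point force P=10 kN at a=3 m (b=L-a=1):
  R_A = Pb/L = 10·1/4 = 5/2 kN
  R_B = Pa/L = 10·3/4 = 15/2 kN
Superposition: R_A = 119/6 kN, R_B = 211/6 kN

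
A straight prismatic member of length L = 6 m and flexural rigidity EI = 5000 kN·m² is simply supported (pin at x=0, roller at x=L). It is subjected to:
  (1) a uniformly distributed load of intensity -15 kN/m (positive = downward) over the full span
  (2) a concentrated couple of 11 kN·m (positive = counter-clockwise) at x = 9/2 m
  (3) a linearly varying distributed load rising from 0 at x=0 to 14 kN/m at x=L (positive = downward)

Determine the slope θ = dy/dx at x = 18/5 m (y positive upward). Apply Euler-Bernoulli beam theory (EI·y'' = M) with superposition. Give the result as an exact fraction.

Load 1 — uniform load w=-15 kN/m over full span:
  θ_1 = -w(L³-6Lx²+4x³)/(24EI) = -(-15)·(6³-6·6·(18/5)²+4·(18/5)³)/(24·5000) = -999/125000 rad
Load 2 — applied couple M₀=11 kN·m at a=9/2 m (b=L-a=3/2):
  θ_2 = (M₀x²/(2L)+C₁)/EI  [x≤a] with C₁=M₀(3b²-L²)/(6L)=-143/16 = (11·(18/5)²/(2·6)+(-143/16))/5000 = 1177/2000000 rad
Load 3 — triangular load w₀=14 kN/m (0→w₀ over full span):
  θ_3 = -w₀(7L⁴-30L²x²+15x⁴)/(360LEI) = -14·(7·6⁴-30·6²·(18/5)²+15·(18/5)⁴)/(360·6·5000) = 1218/390625 rad
Superposition: θ = Σ θ_i = -214271/50000000 rad ≈ -0.004285 rad

θ(18/5) = -214271/50000000 rad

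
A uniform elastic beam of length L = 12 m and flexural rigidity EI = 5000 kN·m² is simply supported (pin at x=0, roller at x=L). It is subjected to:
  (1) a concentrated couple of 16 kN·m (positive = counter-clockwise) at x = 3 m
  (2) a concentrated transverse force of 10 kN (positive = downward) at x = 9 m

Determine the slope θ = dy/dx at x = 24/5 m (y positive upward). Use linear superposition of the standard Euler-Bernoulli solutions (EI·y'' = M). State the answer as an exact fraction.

θ(24/5) = -1889/500000 rad

Load 1 — applied couple M₀=16 kN·m at a=3 m (b=L-a=9):
  θ_1 = (M₀x²/(2L)-M₀(x-a)+C₁)/EI  [x>a] with C₁=M₀(3b²-L²)/(6L)=22 = (16·(24/5)²/(2·12)-16·((24/5)-3)+22)/5000 = 107/62500 rad
Load 2 — point force P=10 kN at a=9 m (b=L-a=3):
  θ_2 = -Pb(L²-b²-3x²)/(6LEI)  [x≤a] = -10·3·(12²-3²-3·(24/5)²)/(6·12·5000) = -549/100000 rad
Superposition: θ = Σ θ_i = -1889/500000 rad ≈ -0.003778 rad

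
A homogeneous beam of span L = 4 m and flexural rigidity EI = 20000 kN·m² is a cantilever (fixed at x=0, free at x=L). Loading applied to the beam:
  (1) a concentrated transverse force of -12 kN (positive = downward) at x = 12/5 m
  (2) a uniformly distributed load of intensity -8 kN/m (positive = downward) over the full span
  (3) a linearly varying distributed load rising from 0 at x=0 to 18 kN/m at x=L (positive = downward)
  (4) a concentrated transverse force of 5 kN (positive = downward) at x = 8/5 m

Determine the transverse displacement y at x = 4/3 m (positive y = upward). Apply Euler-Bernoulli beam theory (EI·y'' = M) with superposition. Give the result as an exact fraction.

y(4/3) = -389/759375 m

Load 1 — point force P=-12 kN at a=12/5 m (b=L-a=8/5):
  y_1 = -Px²(3a-x)/(6EI)  [x≤a] = -(-12)·(4/3)²·(3·(12/5)-(4/3))/(6·20000) = 88/84375 m
Load 2 — uniform load w=-8 kN/m over full span:
  y_2 = -wx²(x²-4Lx+6L²)/(24EI) = -(-8)·(4/3)²·((4/3)²-4·4·(4/3)+6·4²)/(24·20000) = 344/151875 m
Load 3 — triangular load w₀=18 kN/m (0→w₀ over full span):
  y_3 = (w₀Lx³/12-w₀L²x²/6-w₀x⁵/(120L))/EI = (18·4·(4/3)³/12-18·4²·(4/3)²/6-18·(4/3)⁵/(120·4))/20000 = -902/253125 m
Load 4 — point force P=5 kN at a=8/5 m (b=L-a=12/5):
  y_4 = -Px²(3a-x)/(6EI)  [x≤a] = -5·(4/3)²·(3·(8/5)-(4/3))/(6·20000) = -13/50625 m
Superposition: y = Σ y_i = -389/759375 m ≈ -0.000512 m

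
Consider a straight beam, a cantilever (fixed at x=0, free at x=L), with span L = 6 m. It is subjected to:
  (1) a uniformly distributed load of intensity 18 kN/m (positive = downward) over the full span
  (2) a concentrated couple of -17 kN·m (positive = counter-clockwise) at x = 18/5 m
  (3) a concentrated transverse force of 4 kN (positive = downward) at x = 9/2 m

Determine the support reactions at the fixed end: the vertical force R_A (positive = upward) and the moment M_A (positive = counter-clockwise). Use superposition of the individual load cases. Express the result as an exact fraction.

R_A = 112 kN, M_A = 359 kN·m

Load 1 — uniform load w=18 kN/m over full span:
  R_A = wL = 18·6 = 108 kN
  M_A = wL²/2 = 18·6²/2 = 324 kN·m
Load 2 — applied couple M₀=-17 kN·m at a=18/5 m (b=L-a=12/5):
  R_A = 0 kN
  M_A = -M₀ = -(-17) = 17 kN·m
Load 3 — point force P=4 kN at a=9/2 m (b=L-a=3/2):
  R_A = P = 4 kN
  M_A = Pa = 4·(9/2) = 18 kN·m
Superposition: R_A = 112 kN, M_A = 359 kN·m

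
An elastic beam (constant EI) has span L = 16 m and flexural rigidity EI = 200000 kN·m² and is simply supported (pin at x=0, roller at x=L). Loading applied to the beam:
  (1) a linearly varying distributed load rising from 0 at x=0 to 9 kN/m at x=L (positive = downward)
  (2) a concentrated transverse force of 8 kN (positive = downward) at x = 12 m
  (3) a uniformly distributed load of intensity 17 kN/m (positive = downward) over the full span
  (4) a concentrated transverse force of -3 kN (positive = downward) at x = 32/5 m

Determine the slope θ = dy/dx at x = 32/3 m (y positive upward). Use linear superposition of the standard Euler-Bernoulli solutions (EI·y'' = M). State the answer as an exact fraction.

θ(32/3) = 1107359/126562500 rad

Load 1 — triangular load w₀=9 kN/m (0→w₀ over full span):
  θ_1 = -w₀(7L⁴-30L²x²+15x⁴)/(360LEI) = -9·(7·16⁴-30·16²·(32/3)²+15·(32/3)⁴)/(360·16·200000) = 728/421875 rad
Load 2 — point force P=8 kN at a=12 m (b=L-a=4):
  θ_2 = -Pb(L²-b²-3x²)/(6LEI)  [x≤a] = -8·4·(16²-4²-3·(32/3)²)/(6·16·200000) = 19/112500 rad
Load 3 — uniform load w=17 kN/m over full span:
  θ_3 = -w(L³-6Lx²+4x³)/(24EI) = -17·(16³-6·16·(32/3)²+4·(32/3)³)/(24·200000) = 1768/253125 rad
Load 4 — point force P=-3 kN at a=32/5 m (b=L-a=48/5):
  θ_4 = -Pa(2L²-6Lx+3x²+a²)/(6LEI)  [x>a] = -(-3)·(32/5)·(2·16²-6·16·(32/3)+3·(32/3)²+(32/5)²)/(6·16·200000) = -152/1171875 rad
Superposition: θ = Σ θ_i = 1107359/126562500 rad ≈ 0.008750 rad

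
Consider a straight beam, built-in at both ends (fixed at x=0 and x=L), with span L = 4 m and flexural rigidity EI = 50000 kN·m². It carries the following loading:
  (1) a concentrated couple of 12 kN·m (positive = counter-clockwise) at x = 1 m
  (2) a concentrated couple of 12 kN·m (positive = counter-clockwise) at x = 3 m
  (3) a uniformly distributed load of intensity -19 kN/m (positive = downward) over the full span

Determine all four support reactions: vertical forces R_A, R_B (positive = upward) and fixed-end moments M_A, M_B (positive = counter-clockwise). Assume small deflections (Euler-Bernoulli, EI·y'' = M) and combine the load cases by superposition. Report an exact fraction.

R_A = -125/4 kN, M_A = -143/6 kN·m, R_B = -179/4 kN, M_B = 161/6 kN·m

Load 1 — applied couple M₀=12 kN·m at a=1 m (b=L-a=3):
  R_A = 6M₀ab/L³ = 6·12·1·3/4³ = 27/8 kN
  M_A = M₀b(2a-b)/L² = 12·3·(2·1-3)/4² = -9/4 kN·m
  R_B = -6M₀ab/L³ = -6·12·1·3/4³ = -27/8 kN
  M_B = M₀a(2b-a)/L² = 12·1·(2·3-1)/4² = 15/4 kN·m
Load 2 — applied couple M₀=12 kN·m at a=3 m (b=L-a=1):
  R_A = 6M₀ab/L³ = 6·12·3·1/4³ = 27/8 kN
  M_A = M₀b(2a-b)/L² = 12·1·(2·3-1)/4² = 15/4 kN·m
  R_B = -6M₀ab/L³ = -6·12·3·1/4³ = -27/8 kN
  M_B = M₀a(2b-a)/L² = 12·3·(2·1-3)/4² = -9/4 kN·m
Load 3 — uniform load w=-19 kN/m over full span:
  R_A = wL/2 = (-19)·4/2 = -38 kN
  M_A = wL²/12 = (-19)·4²/12 = -76/3 kN·m
  R_B = wL/2 = (-19)·4/2 = -38 kN
  M_B = -wL²/12 = -(-19)·4²/12 = 76/3 kN·m
Superposition: R_A = -125/4 kN, M_A = -143/6 kN·m, R_B = -179/4 kN, M_B = 161/6 kN·m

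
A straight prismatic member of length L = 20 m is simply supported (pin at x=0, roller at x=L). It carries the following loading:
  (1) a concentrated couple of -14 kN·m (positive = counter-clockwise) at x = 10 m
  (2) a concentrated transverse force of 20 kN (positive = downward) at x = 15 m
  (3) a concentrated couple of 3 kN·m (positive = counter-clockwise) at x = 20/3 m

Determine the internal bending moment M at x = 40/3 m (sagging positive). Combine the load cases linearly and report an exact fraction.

M(40/3) = 211/3 kN·m

Load 1 — applied couple M₀=-14 kN·m at a=10 m (b=L-a=10):
  M_1 = M₀x/L - M₀  [x>a] = (-14)·(40/3)/20 - (-14) = 14/3 kN·m
Load 2 — point force P=20 kN at a=15 m (b=L-a=5):
  M_2 = Pbx/L  [x≤a] = 20·5·(40/3)/20 = 200/3 kN·m
Load 3 — applied couple M₀=3 kN·m at a=20/3 m (b=L-a=40/3):
  M_3 = M₀x/L - M₀  [x>a] = 3·(40/3)/20 - 3 = -1 kN·m
Superposition: M = Σ M_i = 211/3 kN·m ≈ 70.333333 kN·m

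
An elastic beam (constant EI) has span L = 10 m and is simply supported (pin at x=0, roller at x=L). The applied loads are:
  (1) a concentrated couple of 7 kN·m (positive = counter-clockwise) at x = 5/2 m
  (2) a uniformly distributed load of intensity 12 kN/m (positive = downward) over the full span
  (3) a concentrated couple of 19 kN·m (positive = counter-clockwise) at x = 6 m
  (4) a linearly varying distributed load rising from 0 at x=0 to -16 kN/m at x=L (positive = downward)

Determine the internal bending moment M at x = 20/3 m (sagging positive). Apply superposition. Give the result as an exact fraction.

M(20/3) = 2098/81 kN·m

Load 1 — applied couple M₀=7 kN·m at a=5/2 m (b=L-a=15/2):
  M_1 = M₀x/L - M₀  [x>a] = 7·(20/3)/10 - 7 = -7/3 kN·m
Load 2 — uniform load w=12 kN/m over full span:
  M_2 = wx(L-x)/2 = 12·(20/3)·(10-(20/3))/2 = 400/3 kN·m
Load 3 — applied couple M₀=19 kN·m at a=6 m (b=L-a=4):
  M_3 = M₀x/L - M₀  [x>a] = 19·(20/3)/10 - 19 = -19/3 kN·m
Load 4 — triangular load w₀=-16 kN/m (0→w₀ over full span):
  M_4 = w₀Lx/6 - w₀x³/(6L) = (-16)·10·(20/3)/6 - (-16)·(20/3)³/(6·10) = -8000/81 kN·m
Superposition: M = Σ M_i = 2098/81 kN·m ≈ 25.901235 kN·m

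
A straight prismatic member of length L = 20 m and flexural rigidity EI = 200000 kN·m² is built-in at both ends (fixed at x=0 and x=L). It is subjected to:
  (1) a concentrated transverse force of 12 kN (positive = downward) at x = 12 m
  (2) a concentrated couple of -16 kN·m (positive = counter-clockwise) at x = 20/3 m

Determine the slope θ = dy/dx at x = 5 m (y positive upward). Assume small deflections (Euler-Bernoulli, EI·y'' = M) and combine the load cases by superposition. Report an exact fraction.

θ(5) = -71/187500 rad

Load 1 — point force P=12 kN at a=12 m (b=L-a=8):
  θ_1 = -Pb²x(2aL-(3a+b)x)/(2L³EI)  [x≤a] = -12·8²·5·(2·12·20-(3·12+8)·5)/(2·20³·200000) = -39/125000 rad
Load 2 — applied couple M₀=-16 kN·m at a=20/3 m (b=L-a=40/3):
  θ_2 = (R_Ax²/2 - M_Ax)/EI  [x≤a] with R_A=-16/15, M_A=0 = ((-16/15)·5²/2 - 0·5)/200000 = -1/15000 rad
Superposition: θ = Σ θ_i = -71/187500 rad ≈ -0.000379 rad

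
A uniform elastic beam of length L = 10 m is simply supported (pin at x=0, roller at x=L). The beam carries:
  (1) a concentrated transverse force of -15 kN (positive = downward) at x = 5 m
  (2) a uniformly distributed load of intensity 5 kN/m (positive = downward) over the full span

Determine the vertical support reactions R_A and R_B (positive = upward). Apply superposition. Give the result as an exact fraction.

R_A = 35/2 kN, R_B = 35/2 kN

Load 1 — point force P=-15 kN at a=5 m (b=L-a=5):
  R_A = Pb/L = (-15)·5/10 = -15/2 kN
  R_B = Pa/L = (-15)·5/10 = -15/2 kN
Load 2 — uniform load w=5 kN/m over full span:
  R_A = wL/2 = 5·10/2 = 25 kN
  R_B = wL/2 = 5·10/2 = 25 kN
Superposition: R_A = 35/2 kN, R_B = 35/2 kN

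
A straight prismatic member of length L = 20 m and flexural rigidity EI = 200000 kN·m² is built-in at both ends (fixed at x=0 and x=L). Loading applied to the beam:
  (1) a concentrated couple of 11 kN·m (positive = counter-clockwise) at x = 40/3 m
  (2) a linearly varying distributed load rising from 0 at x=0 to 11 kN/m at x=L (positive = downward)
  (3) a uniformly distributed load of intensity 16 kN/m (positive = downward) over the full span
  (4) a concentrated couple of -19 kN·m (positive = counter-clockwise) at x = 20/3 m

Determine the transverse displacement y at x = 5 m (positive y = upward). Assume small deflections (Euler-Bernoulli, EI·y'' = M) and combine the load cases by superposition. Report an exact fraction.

Load 1 — applied couple M₀=11 kN·m at a=40/3 m (b=L-a=20/3):
  y_1 = (R_Ax³/6 - M_Ax²/2)/EI  [x≤a] with R_A=11/15, M_A=11/3 = ((11/15)·5³/6 - (11/3)·5²/2)/200000 = -11/72000 m
Load 2 — triangular load w₀=11 kN/m (0→w₀ over full span):
  y_2 = -w₀x²(L-x)²(x+2L)/(120LEI) = -11·5²·(20-5)²·(5+2·20)/(120·20·200000) = -297/51200 m
Load 3 — uniform load w=16 kN/m over full span:
  y_3 = -wx²(L-x)²/(24EI) = -16·5²·(20-5)²/(24·200000) = -3/160 m
Load 4 — applied couple M₀=-19 kN·m at a=20/3 m (b=L-a=40/3):
  y_4 = (R_Ax³/6 - M_Ax²/2)/EI  [x≤a] with R_A=-19/15, M_A=0 = ((-19/15)·5³/6 - 0·5²/2)/200000 = -19/144000 m
Superposition: y = Σ y_i = -57221/2304000 m ≈ -0.024836 m

y(5) = -57221/2304000 m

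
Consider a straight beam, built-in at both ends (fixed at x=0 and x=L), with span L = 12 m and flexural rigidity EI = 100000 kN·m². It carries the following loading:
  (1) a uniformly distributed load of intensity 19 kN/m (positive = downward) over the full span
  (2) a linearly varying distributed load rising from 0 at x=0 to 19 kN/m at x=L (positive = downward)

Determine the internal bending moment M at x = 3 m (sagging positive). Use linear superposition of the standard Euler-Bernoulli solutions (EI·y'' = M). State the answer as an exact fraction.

Load 1 — uniform load w=19 kN/m over full span:
  M_1 = wLx/2 - wL²/12 - wx²/2 = 19·12·3/2 - 19·12²/12 - 19·3²/2 = 57/2 kN·m
Load 2 — triangular load w₀=19 kN/m (0→w₀ over full span):
  M_2 = 3w₀Lx/20 - w₀L²/30 - w₀x³/(6L) = 3·19·12·3/20 - 19·12²/30 - 19·3³/(6·12) = 171/40 kN·m
Superposition: M = Σ M_i = 1311/40 kN·m ≈ 32.775000 kN·m

M(3) = 1311/40 kN·m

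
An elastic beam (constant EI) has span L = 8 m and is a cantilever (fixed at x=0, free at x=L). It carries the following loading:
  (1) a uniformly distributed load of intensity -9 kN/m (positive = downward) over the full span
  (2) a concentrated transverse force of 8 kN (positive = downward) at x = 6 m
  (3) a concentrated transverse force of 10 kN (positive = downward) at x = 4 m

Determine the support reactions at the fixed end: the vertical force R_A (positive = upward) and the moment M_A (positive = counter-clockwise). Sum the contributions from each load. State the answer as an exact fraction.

Load 1 — uniform load w=-9 kN/m over full span:
  R_A = wL = (-9)·8 = -72 kN
  M_A = wL²/2 = (-9)·8²/2 = -288 kN·m
Load 2 — point force P=8 kN at a=6 m (b=L-a=2):
  R_A = P = 8 kN
  M_A = Pa = 8·6 = 48 kN·m
Load 3 — point force P=10 kN at a=4 m (b=L-a=4):
  R_A = P = 10 kN
  M_A = Pa = 10·4 = 40 kN·m
Superposition: R_A = -54 kN, M_A = -200 kN·m

R_A = -54 kN, M_A = -200 kN·m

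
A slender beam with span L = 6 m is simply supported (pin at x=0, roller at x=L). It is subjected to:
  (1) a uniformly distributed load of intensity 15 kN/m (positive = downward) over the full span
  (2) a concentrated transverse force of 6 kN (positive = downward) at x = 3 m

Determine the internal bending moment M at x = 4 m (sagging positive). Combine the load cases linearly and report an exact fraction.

Load 1 — uniform load w=15 kN/m over full span:
  M_1 = wx(L-x)/2 = 15·4·(6-4)/2 = 60 kN·m
Load 2 — point force P=6 kN at a=3 m (b=L-a=3):
  M_2 = Pa(L-x)/L  [x>a] = 6·3·(6-4)/6 = 6 kN·m
Superposition: M = Σ M_i = 66 kN·m ≈ 66.000000 kN·m

M(4) = 66 kN·m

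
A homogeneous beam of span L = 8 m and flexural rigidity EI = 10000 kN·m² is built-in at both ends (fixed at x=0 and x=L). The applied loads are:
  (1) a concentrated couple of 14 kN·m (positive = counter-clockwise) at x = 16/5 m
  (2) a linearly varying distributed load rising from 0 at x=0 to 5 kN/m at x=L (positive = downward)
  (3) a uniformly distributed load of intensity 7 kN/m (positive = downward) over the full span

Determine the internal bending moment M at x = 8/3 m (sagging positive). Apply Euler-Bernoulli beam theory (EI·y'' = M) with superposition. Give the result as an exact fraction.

M(8/3) = 42206/2025 kN·m

Load 1 — applied couple M₀=14 kN·m at a=16/5 m (b=L-a=24/5):
  M_1 = R_Ax - M_A  [x≤a] with R_A=63/25, M_A=42/25 = (63/25)·(8/3) - (42/25) = 126/25 kN·m
Load 2 — triangular load w₀=5 kN/m (0→w₀ over full span):
  M_2 = 3w₀Lx/20 - w₀L²/30 - w₀x³/(6L) = 3·5·8·(8/3)/20 - 5·8²/30 - 5·(8/3)³/(6·8) = 272/81 kN·m
Load 3 — uniform load w=7 kN/m over full span:
  M_3 = wLx/2 - wL²/12 - wx²/2 = 7·8·(8/3)/2 - 7·8²/12 - 7·(8/3)²/2 = 112/9 kN·m
Superposition: M = Σ M_i = 42206/2025 kN·m ≈ 20.842469 kN·m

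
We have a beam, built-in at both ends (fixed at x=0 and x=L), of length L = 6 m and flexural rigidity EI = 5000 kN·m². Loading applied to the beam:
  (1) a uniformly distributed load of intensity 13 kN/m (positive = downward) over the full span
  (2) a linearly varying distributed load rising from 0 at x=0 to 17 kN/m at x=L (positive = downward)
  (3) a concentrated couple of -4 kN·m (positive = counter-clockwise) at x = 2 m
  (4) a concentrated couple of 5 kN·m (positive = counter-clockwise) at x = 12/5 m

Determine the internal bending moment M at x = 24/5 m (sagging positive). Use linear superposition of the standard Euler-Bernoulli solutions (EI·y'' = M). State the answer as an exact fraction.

Load 1 — uniform load w=13 kN/m over full span:
  M_1 = wLx/2 - wL²/12 - wx²/2 = 13·6·(24/5)/2 - 13·6²/12 - 13·(24/5)²/2 = -39/25 kN·m
Load 2 — triangular load w₀=17 kN/m (0→w₀ over full span):
  M_2 = 3w₀Lx/20 - w₀L²/30 - w₀x³/(6L) = 3·17·6·(24/5)/20 - 17·6²/30 - 17·(24/5)³/(6·6) = 102/125 kN·m
Load 3 — applied couple M₀=-4 kN·m at a=2 m (b=L-a=4):
  M_3 = R_Ax - M_A - M₀  [x>a] with R_A=-8/9, M_A=0 = (-8/9)·(24/5) - 0 - (-4) = -4/15 kN·m
Load 4 — applied couple M₀=5 kN·m at a=12/5 m (b=L-a=18/5):
  M_4 = R_Ax - M_A - M₀  [x>a] with R_A=6/5, M_A=3/5 = (6/5)·(24/5) - (3/5) - 5 = 4/25 kN·m
Superposition: M = Σ M_i = -319/375 kN·m ≈ -0.850667 kN·m

M(24/5) = -319/375 kN·m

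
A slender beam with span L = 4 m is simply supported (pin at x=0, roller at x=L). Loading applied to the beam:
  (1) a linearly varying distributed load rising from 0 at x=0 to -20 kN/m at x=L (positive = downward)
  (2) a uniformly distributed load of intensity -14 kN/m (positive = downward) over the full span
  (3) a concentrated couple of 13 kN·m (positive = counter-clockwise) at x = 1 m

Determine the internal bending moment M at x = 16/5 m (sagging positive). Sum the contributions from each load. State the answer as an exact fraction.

Load 1 — triangular load w₀=-20 kN/m (0→w₀ over full span):
  M_1 = w₀Lx/6 - w₀x³/(6L) = (-20)·4·(16/5)/6 - (-20)·(16/5)³/(6·4) = -384/25 kN·m
Load 2 — uniform load w=-14 kN/m over full span:
  M_2 = wx(L-x)/2 = (-14)·(16/5)·(4-(16/5))/2 = -448/25 kN·m
Load 3 — applied couple M₀=13 kN·m at a=1 m (b=L-a=3):
  M_3 = M₀x/L - M₀  [x>a] = 13·(16/5)/4 - 13 = -13/5 kN·m
Superposition: M = Σ M_i = -897/25 kN·m ≈ -35.880000 kN·m

M(16/5) = -897/25 kN·m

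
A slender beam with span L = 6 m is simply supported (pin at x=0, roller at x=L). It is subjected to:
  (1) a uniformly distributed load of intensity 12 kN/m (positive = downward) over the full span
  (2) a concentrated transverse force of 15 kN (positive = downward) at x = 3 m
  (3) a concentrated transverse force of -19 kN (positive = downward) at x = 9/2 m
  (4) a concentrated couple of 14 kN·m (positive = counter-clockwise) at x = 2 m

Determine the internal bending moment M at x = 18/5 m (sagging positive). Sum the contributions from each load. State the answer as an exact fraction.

M(18/5) = 2357/50 kN·m

Load 1 — uniform load w=12 kN/m over full span:
  M_1 = wx(L-x)/2 = 12·(18/5)·(6-(18/5))/2 = 1296/25 kN·m
Load 2 — point force P=15 kN at a=3 m (b=L-a=3):
  M_2 = Pa(L-x)/L  [x>a] = 15·3·(6-(18/5))/6 = 18 kN·m
Load 3 — point force P=-19 kN at a=9/2 m (b=L-a=3/2):
  M_3 = Pbx/L  [x≤a] = (-19)·(3/2)·(18/5)/6 = -171/10 kN·m
Load 4 — applied couple M₀=14 kN·m at a=2 m (b=L-a=4):
  M_4 = M₀x/L - M₀  [x>a] = 14·(18/5)/6 - 14 = -28/5 kN·m
Superposition: M = Σ M_i = 2357/50 kN·m ≈ 47.140000 kN·m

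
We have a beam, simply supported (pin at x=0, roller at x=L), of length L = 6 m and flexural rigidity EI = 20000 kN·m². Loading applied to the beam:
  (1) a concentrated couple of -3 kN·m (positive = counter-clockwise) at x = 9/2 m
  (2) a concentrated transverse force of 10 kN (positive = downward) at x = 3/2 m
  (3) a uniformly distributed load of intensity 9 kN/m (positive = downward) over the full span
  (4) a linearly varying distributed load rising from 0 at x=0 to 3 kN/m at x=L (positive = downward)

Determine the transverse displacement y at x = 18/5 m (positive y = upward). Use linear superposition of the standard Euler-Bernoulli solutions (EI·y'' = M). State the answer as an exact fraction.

Load 1 — applied couple M₀=-3 kN·m at a=9/2 m (b=L-a=3/2):
  y_1 = (M₀x³/(6L)+C₁x)/EI  [x≤a] with C₁=M₀(3b²-L²)/(6L)=39/16 = ((-3)·(18/5)³/(6·6)+(39/16)·(18/5))/20000 = 4887/20000000 m
Load 2 — point force P=10 kN at a=3/2 m (b=L-a=9/2):
  y_2 = -Pa(L-x)(2Lx-a²-x²)/(6LEI)  [x>a] = -10·(3/2)·(6-(18/5))·(2·6·(18/5)-(3/2)²-(18/5)²)/(6·6·20000) = -2799/2000000 m
Load 3 — uniform load w=9 kN/m over full span:
  y_3 = -wx(L³-2Lx²+x³)/(24EI) = -9·(18/5)·(6³-2·6·(18/5)²+(18/5)³)/(24·20000) = -22599/3125000 m
Load 4 — triangular load w₀=3 kN/m (0→w₀ over full span):
  y_4 = -w₀x(7L⁴-10L²x²+3x⁴)/(360LEI) = -3·(18/5)·(7·6⁴-10·6²·(18/5)²+3·(18/5)⁴)/(360·6·20000) = -11988/9765625 m
Superposition: y = Σ y_i = -24036003/2500000000 m ≈ -0.009614 m

y(18/5) = -24036003/2500000000 m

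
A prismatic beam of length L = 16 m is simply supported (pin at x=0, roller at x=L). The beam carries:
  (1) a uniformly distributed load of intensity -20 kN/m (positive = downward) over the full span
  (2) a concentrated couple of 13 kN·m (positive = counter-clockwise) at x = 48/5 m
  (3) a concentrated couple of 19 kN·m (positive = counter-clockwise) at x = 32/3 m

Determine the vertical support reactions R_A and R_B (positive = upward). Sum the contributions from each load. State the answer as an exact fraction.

R_A = -158 kN, R_B = -162 kN

Load 1 — uniform load w=-20 kN/m over full span:
  R_A = wL/2 = (-20)·16/2 = -160 kN
  R_B = wL/2 = (-20)·16/2 = -160 kN
Load 2 — applied couple M₀=13 kN·m at a=48/5 m (b=L-a=32/5):
  R_A = M₀/L = 13/16 kN
  R_B = -M₀/L = -13/16 kN
Load 3 — applied couple M₀=19 kN·m at a=32/3 m (b=L-a=16/3):
  R_A = M₀/L = 19/16 kN
  R_B = -M₀/L = -19/16 kN
Superposition: R_A = -158 kN, R_B = -162 kN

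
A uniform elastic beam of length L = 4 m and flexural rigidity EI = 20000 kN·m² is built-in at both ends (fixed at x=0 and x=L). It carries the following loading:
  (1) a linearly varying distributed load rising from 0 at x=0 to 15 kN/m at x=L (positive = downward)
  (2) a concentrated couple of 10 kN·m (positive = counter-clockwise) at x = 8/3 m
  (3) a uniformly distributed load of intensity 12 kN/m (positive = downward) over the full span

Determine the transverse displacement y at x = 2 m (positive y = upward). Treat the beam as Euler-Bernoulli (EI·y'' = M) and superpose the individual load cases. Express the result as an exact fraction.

Load 1 — triangular load w₀=15 kN/m (0→w₀ over full span):
  y_1 = -w₀x²(L-x)²(x+2L)/(120LEI) = -15·2²·(4-2)²·(2+2·4)/(120·4·20000) = -1/4000 m
Load 2 — applied couple M₀=10 kN·m at a=8/3 m (b=L-a=4/3):
  y_2 = (R_Ax³/6 - M_Ax²/2)/EI  [x≤a] with R_A=10/3, M_A=10/3 = ((10/3)·2³/6 - (10/3)·2²/2)/20000 = -1/9000 m
Load 3 — uniform load w=12 kN/m over full span:
  y_3 = -wx²(L-x)²/(24EI) = -12·2²·(4-2)²/(24·20000) = -1/2500 m
Superposition: y = Σ y_i = -137/180000 m ≈ -0.000761 m

y(2) = -137/180000 m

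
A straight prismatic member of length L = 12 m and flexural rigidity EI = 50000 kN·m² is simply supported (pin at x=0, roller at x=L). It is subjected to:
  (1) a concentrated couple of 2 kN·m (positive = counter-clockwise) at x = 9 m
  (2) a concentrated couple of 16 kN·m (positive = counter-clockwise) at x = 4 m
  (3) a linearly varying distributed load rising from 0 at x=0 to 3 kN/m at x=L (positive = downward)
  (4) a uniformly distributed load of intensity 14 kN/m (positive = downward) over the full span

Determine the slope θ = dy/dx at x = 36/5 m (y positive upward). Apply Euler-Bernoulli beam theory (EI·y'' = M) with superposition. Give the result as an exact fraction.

θ(36/5) = 2401433/375000000 rad

Load 1 — applied couple M₀=2 kN·m at a=9 m (b=L-a=3):
  θ_1 = (M₀x²/(2L)+C₁)/EI  [x≤a] with C₁=M₀(3b²-L²)/(6L)=-13/4 = (2·(36/5)²/(2·12)+(-13/4))/50000 = 107/5000000 rad
Load 2 — applied couple M₀=16 kN·m at a=4 m (b=L-a=8):
  θ_2 = (M₀x²/(2L)-M₀(x-a)+C₁)/EI  [x>a] with C₁=M₀(3b²-L²)/(6L)=32/3 = (16·(36/5)²/(2·12)-16·((36/5)-4)+(32/3))/50000 = -28/234375 rad
Load 3 — triangular load w₀=3 kN/m (0→w₀ over full span):
  θ_3 = -w₀(7L⁴-30L²x²+15x⁴)/(360LEI) = -3·(7·12⁴-30·12²·(36/5)²+15·(36/5)⁴)/(360·12·50000) = 1044/1953125 rad
Load 4 — uniform load w=14 kN/m over full span:
  θ_4 = -w(L³-6Lx²+4x³)/(24EI) = -14·(12³-6·12·(36/5)²+4·(36/5)³)/(24·50000) = 2331/390625 rad
Superposition: θ = Σ θ_i = 2401433/375000000 rad ≈ 0.006404 rad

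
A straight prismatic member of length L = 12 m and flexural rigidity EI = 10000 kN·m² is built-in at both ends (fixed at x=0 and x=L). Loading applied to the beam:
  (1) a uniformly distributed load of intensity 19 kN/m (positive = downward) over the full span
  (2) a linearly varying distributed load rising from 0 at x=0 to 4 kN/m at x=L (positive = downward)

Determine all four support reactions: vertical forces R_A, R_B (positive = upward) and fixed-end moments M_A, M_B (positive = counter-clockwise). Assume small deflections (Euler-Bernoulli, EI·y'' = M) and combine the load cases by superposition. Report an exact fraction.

R_A = 606/5 kN, M_A = 1236/5 kN·m, R_B = 654/5 kN, M_B = -1284/5 kN·m

Load 1 — uniform load w=19 kN/m over full span:
  R_A = wL/2 = 19·12/2 = 114 kN
  M_A = wL²/12 = 19·12²/12 = 228 kN·m
  R_B = wL/2 = 19·12/2 = 114 kN
  M_B = -wL²/12 = -19·12²/12 = -228 kN·m
Load 2 — triangular load w₀=4 kN/m (0→w₀ over full span):
  R_A = 3w₀L/20 = 3·4·12/20 = 36/5 kN
  M_A = w₀L²/30 = 4·12²/30 = 96/5 kN·m
  R_B = 7w₀L/20 = 7·4·12/20 = 84/5 kN
  M_B = -w₀L²/20 = -4·12²/20 = -144/5 kN·m
Superposition: R_A = 606/5 kN, M_A = 1236/5 kN·m, R_B = 654/5 kN, M_B = -1284/5 kN·m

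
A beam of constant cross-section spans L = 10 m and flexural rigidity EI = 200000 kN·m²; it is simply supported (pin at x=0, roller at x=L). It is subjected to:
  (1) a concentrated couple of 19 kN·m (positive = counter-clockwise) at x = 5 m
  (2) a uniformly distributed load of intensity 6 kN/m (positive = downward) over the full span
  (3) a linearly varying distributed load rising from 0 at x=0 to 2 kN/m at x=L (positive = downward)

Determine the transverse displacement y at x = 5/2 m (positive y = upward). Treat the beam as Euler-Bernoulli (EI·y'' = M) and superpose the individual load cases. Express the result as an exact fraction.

y(5/2) = -20281/6144000 m

Load 1 — applied couple M₀=19 kN·m at a=5 m (b=L-a=5):
  y_1 = (M₀x³/(6L)+C₁x)/EI  [x≤a] with C₁=M₀(3b²-L²)/(6L)=-95/12 = (19·(5/2)³/(6·10)+(-95/12)·(5/2))/200000 = -19/256000 m
Load 2 — uniform load w=6 kN/m over full span:
  y_2 = -wx(L³-2Lx²+x³)/(24EI) = -6·(5/2)·(10³-2·10·(5/2)²+(5/2)³)/(24·200000) = -57/20480 m
Load 3 — triangular load w₀=2 kN/m (0→w₀ over full span):
  y_3 = -w₀x(7L⁴-10L²x²+3x⁴)/(360LEI) = -2·(5/2)·(7·10⁴-10·10²·(5/2)²+3·(5/2)⁴)/(360·10·200000) = -109/245760 m
Superposition: y = Σ y_i = -20281/6144000 m ≈ -0.003301 m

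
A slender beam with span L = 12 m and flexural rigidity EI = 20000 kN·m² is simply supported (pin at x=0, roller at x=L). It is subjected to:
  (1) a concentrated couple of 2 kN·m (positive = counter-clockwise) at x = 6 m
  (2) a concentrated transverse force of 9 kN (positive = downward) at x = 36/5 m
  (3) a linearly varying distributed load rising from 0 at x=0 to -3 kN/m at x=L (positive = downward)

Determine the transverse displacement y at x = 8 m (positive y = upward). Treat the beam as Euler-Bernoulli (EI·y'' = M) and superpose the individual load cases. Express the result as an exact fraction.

Load 1 — applied couple M₀=2 kN·m at a=6 m (b=L-a=6):
  y_1 = (M₀x³/(6L)-M₀(x-a)²/2+C₁x)/EI  [x>a] with C₁=M₀(3b²-L²)/(6L)=-1 = (2·8³/(6·12)-2·(8-6)²/2+(-1)·8)/20000 = 1/9000 m
Load 2 — point force P=9 kN at a=36/5 m (b=L-a=24/5):
  y_2 = -Pa(L-x)(2Lx-a²-x²)/(6LEI)  [x>a] = -9·(36/5)·(12-8)·(2·12·8-(36/5)²-8²)/(6·12·20000) = -1071/78125 m
Load 3 — triangular load w₀=-3 kN/m (0→w₀ over full span):
  y_3 = -w₀x(7L⁴-10L²x²+3x⁴)/(360LEI) = -(-3)·8·(7·12⁴-10·12²·8²+3·8⁴)/(360·12·20000) = 34/1875 m
Superposition: y = Σ y_i = 25513/5625000 m ≈ 0.004536 m

y(8) = 25513/5625000 m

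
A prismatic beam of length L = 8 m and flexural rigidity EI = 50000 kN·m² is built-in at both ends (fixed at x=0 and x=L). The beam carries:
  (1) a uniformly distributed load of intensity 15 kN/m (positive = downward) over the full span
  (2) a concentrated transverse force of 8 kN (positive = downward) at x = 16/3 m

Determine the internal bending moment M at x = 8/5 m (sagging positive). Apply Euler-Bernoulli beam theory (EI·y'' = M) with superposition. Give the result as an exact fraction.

M(8/5) = -208/45 kN·m

Load 1 — uniform load w=15 kN/m over full span:
  M_1 = wLx/2 - wL²/12 - wx²/2 = 15·8·(8/5)/2 - 15·8²/12 - 15·(8/5)²/2 = -16/5 kN·m
Load 2 — point force P=8 kN at a=16/3 m (b=L-a=8/3):
  M_2 = Pb²(3a+b)x/L³ - Pab²/L²  [x≤a] = 8·(8/3)²·(3·(16/3)+(8/3))·(8/5)/8³ - 8·(16/3)·(8/3)²/8² = -64/45 kN·m
Superposition: M = Σ M_i = -208/45 kN·m ≈ -4.622222 kN·m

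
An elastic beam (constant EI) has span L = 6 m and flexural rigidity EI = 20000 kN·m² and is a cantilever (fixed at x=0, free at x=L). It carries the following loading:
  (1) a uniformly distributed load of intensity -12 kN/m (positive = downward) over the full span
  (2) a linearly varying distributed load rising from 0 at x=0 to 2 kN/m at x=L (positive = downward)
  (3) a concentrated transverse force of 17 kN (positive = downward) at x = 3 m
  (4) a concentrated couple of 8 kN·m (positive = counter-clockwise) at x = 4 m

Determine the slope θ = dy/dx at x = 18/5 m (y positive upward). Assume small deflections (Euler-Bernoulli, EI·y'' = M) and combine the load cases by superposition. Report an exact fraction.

θ(18/5) = 383499/25000000 rad

Load 1 — uniform load w=-12 kN/m over full span:
  θ_1 = -wx(x²-3Lx+3L²)/(6EI) = -(-12)·(18/5)·((18/5)²-3·6·(18/5)+3·6²)/(6·20000) = 3159/156250 rad
Load 2 — triangular load w₀=2 kN/m (0→w₀ over full span):
  θ_2 = (w₀Lx²/4-w₀L²x/3-w₀x⁴/(24L))/EI = (2·6·(18/5)²/4-2·6²·(18/5)/3-2·(18/5)⁴/(24·6))/20000 = -15579/6250000 rad
Load 3 — point force P=17 kN at a=3 m (b=L-a=3):
  θ_3 = -Pa²/(2EI)  [x>a] = -17·3²/(2·20000) = -153/40000 rad
Load 4 — applied couple M₀=8 kN·m at a=4 m (b=L-a=2):
  θ_4 = M₀x/EI  [x≤a] = 8·(18/5)/20000 = 9/6250 rad
Superposition: θ = Σ θ_i = 383499/25000000 rad ≈ 0.015340 rad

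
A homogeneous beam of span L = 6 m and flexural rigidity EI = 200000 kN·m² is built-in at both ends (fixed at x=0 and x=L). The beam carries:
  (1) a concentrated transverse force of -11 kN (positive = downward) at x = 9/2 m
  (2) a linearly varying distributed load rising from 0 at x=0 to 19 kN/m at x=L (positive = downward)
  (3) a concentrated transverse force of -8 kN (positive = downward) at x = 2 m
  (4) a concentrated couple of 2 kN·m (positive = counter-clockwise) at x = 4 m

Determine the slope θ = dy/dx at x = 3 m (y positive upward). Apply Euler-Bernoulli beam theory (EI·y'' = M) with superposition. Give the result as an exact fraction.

θ(3) = -1847/192000000 rad

Load 1 — point force P=-11 kN at a=9/2 m (b=L-a=3/2):
  θ_1 = -Pb²x(2aL-(3a+b)x)/(2L³EI)  [x≤a] = -(-11)·(3/2)²·3·(2·(9/2)·6-(3·(9/2)+(3/2))·3)/(2·6³·200000) = 99/12800000 rad
Load 2 — triangular load w₀=19 kN/m (0→w₀ over full span):
  θ_2 = -w₀(2x(L-x)(L-2x)(x+2L)+x²(L-x)²)/(120LEI) = -19·(2·3·(6-3)·(6-2·3)·(3+2·6)+3²·(6-3)²)/(120·6·200000) = -171/16000000 rad
Load 3 — point force P=-8 kN at a=2 m (b=L-a=4):
  θ_3 = Pa²(L-x)(2bL-(3b+a)(L-x))/(2L³EI)  [x>a] = (-8)·2²·(6-3)·(2·4·6-(3·4+2)·(6-3))/(2·6³·200000) = -1/150000 rad
Load 4 — applied couple M₀=2 kN·m at a=4 m (b=L-a=2):
  θ_4 = (R_Ax²/2 - M_Ax)/EI  [x≤a] with R_A=4/9, M_A=2/3 = ((4/9)·3²/2 - (2/3)·3)/200000 = 0 rad
Superposition: θ = Σ θ_i = -1847/192000000 rad ≈ -0.000010 rad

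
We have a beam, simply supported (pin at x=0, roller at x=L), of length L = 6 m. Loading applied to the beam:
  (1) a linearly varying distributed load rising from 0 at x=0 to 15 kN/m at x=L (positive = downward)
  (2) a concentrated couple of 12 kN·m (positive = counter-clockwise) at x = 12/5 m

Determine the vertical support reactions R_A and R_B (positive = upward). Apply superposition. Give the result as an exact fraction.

R_A = 17 kN, R_B = 28 kN

Load 1 — triangular load w₀=15 kN/m (0→w₀ over full span):
  R_A = w₀L/6 = 15·6/6 = 15 kN
  R_B = w₀L/3 = 15·6/3 = 30 kN
Load 2 — applied couple M₀=12 kN·m at a=12/5 m (b=L-a=18/5):
  R_A = M₀/L = 12/6 = 2 kN
  R_B = -M₀/L = -12/6 = -2 kN
Superposition: R_A = 17 kN, R_B = 28 kN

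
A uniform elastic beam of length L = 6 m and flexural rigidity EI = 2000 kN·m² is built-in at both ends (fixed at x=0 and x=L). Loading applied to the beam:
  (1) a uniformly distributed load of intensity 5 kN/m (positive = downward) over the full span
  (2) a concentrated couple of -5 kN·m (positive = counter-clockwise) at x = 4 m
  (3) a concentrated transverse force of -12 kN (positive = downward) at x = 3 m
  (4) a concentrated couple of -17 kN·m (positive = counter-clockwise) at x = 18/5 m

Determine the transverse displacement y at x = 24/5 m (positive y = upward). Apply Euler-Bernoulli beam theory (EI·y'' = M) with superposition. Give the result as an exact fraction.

Load 1 — uniform load w=5 kN/m over full span:
  y_1 = -wx²(L-x)²/(24EI) = -5·(24/5)²·(6-(24/5))²/(24·2000) = -54/15625 m
Load 2 — applied couple M₀=-5 kN·m at a=4 m (b=L-a=2):
  y_2 = (R_Ax³/6 - M_Ax²/2 - M₀(x-a)²/2)/EI  [x>a] with R_A=-10/9, M_A=-5/3 = ((-10/9)·(24/5)³/6 - (-5/3)·(24/5)²/2 - (-5)·((24/5)-4)²/2)/2000 = 1/6250 m
Load 3 — point force P=-12 kN at a=3 m (b=L-a=3):
  y_3 = -Pa²(L-x)²(3bL-(3b+a)(L-x))/(6L³EI)  [x>a] = -(-12)·3²·(6-(24/5))²·(3·3·6-(3·3+3)·(6-(24/5)))/(6·6³·2000) = 297/125000 m
Load 4 — applied couple M₀=-17 kN·m at a=18/5 m (b=L-a=12/5):
  y_4 = (R_Ax³/6 - M_Ax²/2 - M₀(x-a)²/2)/EI  [x>a] with R_A=-102/25, M_A=-136/25 = ((-102/25)·(24/5)³/6 - (-136/25)·(24/5)²/2 - (-17)·((24/5)-(18/5))²/2)/2000 = -459/3125000 m
Superposition: y = Σ y_i = -1667/1562500 m ≈ -0.001067 m

y(24/5) = -1667/1562500 m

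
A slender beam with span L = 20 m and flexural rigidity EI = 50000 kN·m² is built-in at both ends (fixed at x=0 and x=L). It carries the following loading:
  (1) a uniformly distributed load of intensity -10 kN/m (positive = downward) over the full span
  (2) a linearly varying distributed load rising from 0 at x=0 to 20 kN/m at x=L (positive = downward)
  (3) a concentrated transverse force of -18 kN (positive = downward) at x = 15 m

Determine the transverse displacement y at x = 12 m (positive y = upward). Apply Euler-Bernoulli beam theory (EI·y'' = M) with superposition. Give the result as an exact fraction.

Load 1 — uniform load w=-10 kN/m over full span:
  y_1 = -wx²(L-x)²/(24EI) = -(-10)·12²·(20-12)²/(24·50000) = 48/625 m
Load 2 — triangular load w₀=20 kN/m (0→w₀ over full span):
  y_2 = -w₀x²(L-x)²(x+2L)/(120LEI) = -20·12²·(20-12)²·(12+2·20)/(120·20·50000) = -1248/15625 m
Load 3 — point force P=-18 kN at a=15 m (b=L-a=5):
  y_3 = -Pb²x²(3aL-(3a+b)x)/(6L³EI)  [x≤a] = -(-18)·5²·12²·(3·15·20-(3·15+5)·12)/(6·20³·50000) = 81/10000 m
Superposition: y = Σ y_i = 1257/250000 m ≈ 0.005028 m

y(12) = 1257/250000 m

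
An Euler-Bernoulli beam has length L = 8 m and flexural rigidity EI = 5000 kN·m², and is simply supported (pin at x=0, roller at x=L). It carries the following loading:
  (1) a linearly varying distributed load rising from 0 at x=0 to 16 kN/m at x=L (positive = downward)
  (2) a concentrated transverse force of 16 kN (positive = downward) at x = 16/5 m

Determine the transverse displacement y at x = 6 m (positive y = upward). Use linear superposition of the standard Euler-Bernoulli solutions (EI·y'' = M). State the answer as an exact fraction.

y(6) = -6617/78125 m

Load 1 — triangular load w₀=16 kN/m (0→w₀ over full span):
  y_1 = -w₀x(7L⁴-10L²x²+3x⁴)/(360LEI) = -16·6·(7·8⁴-10·8²·6²+3·6⁴)/(360·8·5000) = -119/1875 m
Load 2 — point force P=16 kN at a=16/5 m (b=L-a=24/5):
  y_2 = -Pa(L-x)(2Lx-a²-x²)/(6LEI)  [x>a] = -16·(16/5)·(8-6)·(2·8·6-(16/5)²-6²)/(6·8·5000) = -4976/234375 m
Superposition: y = Σ y_i = -6617/78125 m ≈ -0.084698 m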